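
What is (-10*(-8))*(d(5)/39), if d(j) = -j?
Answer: -400/39 ≈ -10.256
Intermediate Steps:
(-10*(-8))*(d(5)/39) = (-10*(-8))*(-1*5/39) = 80*(-5*1/39) = 80*(-5/39) = -400/39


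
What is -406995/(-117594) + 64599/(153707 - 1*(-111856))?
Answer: 1428139111/385538462 ≈ 3.7043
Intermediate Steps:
-406995/(-117594) + 64599/(153707 - 1*(-111856)) = -406995*(-1/117594) + 64599/(153707 + 111856) = 135665/39198 + 64599/265563 = 135665/39198 + 64599*(1/265563) = 135665/39198 + 21533/88521 = 1428139111/385538462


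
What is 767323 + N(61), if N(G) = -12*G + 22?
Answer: 766613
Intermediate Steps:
N(G) = 22 - 12*G
767323 + N(61) = 767323 + (22 - 12*61) = 767323 + (22 - 732) = 767323 - 710 = 766613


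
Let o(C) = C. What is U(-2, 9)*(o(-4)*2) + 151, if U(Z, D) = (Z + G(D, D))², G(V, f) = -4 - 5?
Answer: -817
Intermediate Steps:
G(V, f) = -9
U(Z, D) = (-9 + Z)² (U(Z, D) = (Z - 9)² = (-9 + Z)²)
U(-2, 9)*(o(-4)*2) + 151 = (-9 - 2)²*(-4*2) + 151 = (-11)²*(-8) + 151 = 121*(-8) + 151 = -968 + 151 = -817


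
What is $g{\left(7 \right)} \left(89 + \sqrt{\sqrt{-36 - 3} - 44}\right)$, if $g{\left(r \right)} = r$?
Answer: $623 + 7 \sqrt{-44 + i \sqrt{39}} \approx 626.29 + 46.549 i$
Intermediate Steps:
$g{\left(7 \right)} \left(89 + \sqrt{\sqrt{-36 - 3} - 44}\right) = 7 \left(89 + \sqrt{\sqrt{-36 - 3} - 44}\right) = 7 \left(89 + \sqrt{\sqrt{-39} - 44}\right) = 7 \left(89 + \sqrt{i \sqrt{39} - 44}\right) = 7 \left(89 + \sqrt{-44 + i \sqrt{39}}\right) = 623 + 7 \sqrt{-44 + i \sqrt{39}}$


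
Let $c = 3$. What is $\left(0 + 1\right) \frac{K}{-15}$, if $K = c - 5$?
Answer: $\frac{2}{15} \approx 0.13333$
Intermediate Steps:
$K = -2$ ($K = 3 - 5 = -2$)
$\left(0 + 1\right) \frac{K}{-15} = \left(0 + 1\right) \left(- \frac{2}{-15}\right) = 1 \left(\left(-2\right) \left(- \frac{1}{15}\right)\right) = 1 \cdot \frac{2}{15} = \frac{2}{15}$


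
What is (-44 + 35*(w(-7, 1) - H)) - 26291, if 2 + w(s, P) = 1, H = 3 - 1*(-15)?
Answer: -27000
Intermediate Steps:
H = 18 (H = 3 + 15 = 18)
w(s, P) = -1 (w(s, P) = -2 + 1 = -1)
(-44 + 35*(w(-7, 1) - H)) - 26291 = (-44 + 35*(-1 - 1*18)) - 26291 = (-44 + 35*(-1 - 18)) - 26291 = (-44 + 35*(-19)) - 26291 = (-44 - 665) - 26291 = -709 - 26291 = -27000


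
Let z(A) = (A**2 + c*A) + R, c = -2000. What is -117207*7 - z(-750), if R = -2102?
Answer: -2880847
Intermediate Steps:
z(A) = -2102 + A**2 - 2000*A (z(A) = (A**2 - 2000*A) - 2102 = -2102 + A**2 - 2000*A)
-117207*7 - z(-750) = -117207*7 - (-2102 + (-750)**2 - 2000*(-750)) = -820449 - (-2102 + 562500 + 1500000) = -820449 - 1*2060398 = -820449 - 2060398 = -2880847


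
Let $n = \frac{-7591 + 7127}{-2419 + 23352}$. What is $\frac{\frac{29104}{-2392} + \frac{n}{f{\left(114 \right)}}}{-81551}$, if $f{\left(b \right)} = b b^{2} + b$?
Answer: $\frac{56417279905934}{378137655524350293} \approx 0.0001492$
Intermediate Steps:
$f{\left(b \right)} = b + b^{3}$ ($f{\left(b \right)} = b^{3} + b = b + b^{3}$)
$n = - \frac{464}{20933} \approx -0.022166$
$\frac{\frac{29104}{-2392} + \frac{n}{f{\left(114 \right)}}}{-81551} = \frac{\frac{29104}{-2392} - \frac{464}{20933 \left(114 + 114^{3}\right)}}{-81551} = \left(29104 \left(- \frac{1}{2392}\right) - \frac{464}{20933 \left(114 + 1481544\right)}\right) \left(- \frac{1}{81551}\right) = \left(- \frac{3638}{299} - \frac{464}{20933 \cdot 1481658}\right) \left(- \frac{1}{81551}\right) = \left(- \frac{3638}{299} - \frac{232}{15507773457}\right) \left(- \frac{1}{81551}\right) = \left(- \frac{56417279905934}{4636824263643}\right) \left(- \frac{1}{81551}\right) = \frac{56417279905934}{378137655524350293}$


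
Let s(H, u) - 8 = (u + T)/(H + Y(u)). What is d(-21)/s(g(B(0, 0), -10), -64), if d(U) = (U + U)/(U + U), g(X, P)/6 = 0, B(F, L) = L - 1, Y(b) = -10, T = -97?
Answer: 10/241 ≈ 0.041494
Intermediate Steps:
B(F, L) = -1 + L
g(X, P) = 0 (g(X, P) = 6*0 = 0)
s(H, u) = 8 + (-97 + u)/(-10 + H) (s(H, u) = 8 + (u - 97)/(H - 10) = 8 + (-97 + u)/(-10 + H))
d(U) = 1 (d(U) = (2*U)/((2*U)) = (2*U)*(1/(2*U)) = 1)
d(-21)/s(g(B(0, 0), -10), -64) = 1/((-177 - 64 + 8*0)/(-10 + 0)) = 1/((-177 - 64 + 0)/(-10)) = 1/(-⅒*(-241)) = 1/(241/10) = 1*(10/241) = 10/241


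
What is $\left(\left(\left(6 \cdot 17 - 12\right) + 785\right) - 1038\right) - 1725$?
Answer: $-1888$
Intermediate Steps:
$\left(\left(\left(6 \cdot 17 - 12\right) + 785\right) - 1038\right) - 1725 = \left(\left(\left(102 - 12\right) + 785\right) - 1038\right) - 1725 = \left(\left(90 + 785\right) - 1038\right) - 1725 = \left(875 - 1038\right) - 1725 = -163 - 1725 = -1888$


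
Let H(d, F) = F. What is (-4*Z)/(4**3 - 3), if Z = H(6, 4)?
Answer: -16/61 ≈ -0.26230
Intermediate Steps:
Z = 4
(-4*Z)/(4**3 - 3) = (-4*4)/(4**3 - 3) = -16/(64 - 3) = -16/61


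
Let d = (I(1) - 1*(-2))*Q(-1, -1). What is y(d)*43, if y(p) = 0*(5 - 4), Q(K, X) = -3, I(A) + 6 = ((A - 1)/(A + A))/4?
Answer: 0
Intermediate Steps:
I(A) = -6 + (-1 + A)/(8*A) (I(A) = -6 + ((A - 1)/(A + A))/4 = -6 + ((-1 + A)/((2*A)))*(¼) = -6 + ((-1 + A)*(1/(2*A)))*(¼) = -6 + ((-1 + A)/(2*A))*(¼) = -6 + (-1 + A)/(8*A))
d = 12 (d = ((⅛)*(-1 - 47*1)/1 - 1*(-2))*(-3) = ((⅛)*1*(-1 - 47) + 2)*(-3) = ((⅛)*1*(-48) + 2)*(-3) = (-6 + 2)*(-3) = -4*(-3) = 12)
y(p) = 0 (y(p) = 0*1 = 0)
y(d)*43 = 0*43 = 0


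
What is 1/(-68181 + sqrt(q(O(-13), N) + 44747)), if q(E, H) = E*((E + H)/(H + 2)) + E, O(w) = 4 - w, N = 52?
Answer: -1227258/83674871555 - 3*sqrt(1612286)/83674871555 ≈ -1.4713e-5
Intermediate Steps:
q(E, H) = E + E*(E + H)/(2 + H) (q(E, H) = E*((E + H)/(2 + H)) + E = E*(E + H)/(2 + H) + E = E + E*(E + H)/(2 + H))
1/(-68181 + sqrt(q(O(-13), N) + 44747)) = 1/(-68181 + sqrt((4 - 1*(-13))*(2 + (4 - 1*(-13)) + 2*52)/(2 + 52) + 44747)) = 1/(-68181 + sqrt((4 + 13)*(2 + (4 + 13) + 104)/54 + 44747)) = 1/(-68181 + sqrt(17*(1/54)*(2 + 17 + 104) + 44747)) = 1/(-68181 + sqrt(17*(1/54)*123 + 44747)) = 1/(-68181 + sqrt(697/18 + 44747)) = 1/(-68181 + sqrt(806143/18)) = 1/(-68181 + sqrt(1612286)/6)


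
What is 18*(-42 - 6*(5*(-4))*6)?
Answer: 12204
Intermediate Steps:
18*(-42 - 6*(5*(-4))*6) = 18*(-42 - 6*(-20)*6) = 18*(-42 - (-120)*6) = 18*(-42 - 1*(-720)) = 18*(-42 + 720) = 18*678 = 12204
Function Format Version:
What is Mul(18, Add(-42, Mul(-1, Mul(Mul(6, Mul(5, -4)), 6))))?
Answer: 12204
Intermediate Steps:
Mul(18, Add(-42, Mul(-1, Mul(Mul(6, Mul(5, -4)), 6)))) = Mul(18, Add(-42, Mul(-1, Mul(Mul(6, -20), 6)))) = Mul(18, Add(-42, Mul(-1, Mul(-120, 6)))) = Mul(18, Add(-42, Mul(-1, -720))) = Mul(18, Add(-42, 720)) = Mul(18, 678) = 12204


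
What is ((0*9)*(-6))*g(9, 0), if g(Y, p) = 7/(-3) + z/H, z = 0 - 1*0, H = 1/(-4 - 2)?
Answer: 0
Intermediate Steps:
H = -⅙ (H = 1/(-6) = -⅙ ≈ -0.16667)
z = 0 (z = 0 + 0 = 0)
g(Y, p) = -7/3 (g(Y, p) = 7/(-3) + 0/(-⅙) = 7*(-⅓) + 0*(-6) = -7/3 + 0 = -7/3)
((0*9)*(-6))*g(9, 0) = ((0*9)*(-6))*(-7/3) = (0*(-6))*(-7/3) = 0*(-7/3) = 0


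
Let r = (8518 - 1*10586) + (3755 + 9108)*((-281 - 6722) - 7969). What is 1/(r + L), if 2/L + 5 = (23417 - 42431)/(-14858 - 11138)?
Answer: -55483/10685299220628 ≈ -5.1925e-9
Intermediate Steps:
L = -25996/55483 (L = 2/(-5 + (23417 - 42431)/(-14858 - 11138)) = 2/(-5 - 19014/(-25996)) = 2/(-5 - 19014*(-1/25996)) = 2/(-5 + 9507/12998) = 2/(-55483/12998) = 2*(-12998/55483) = -25996/55483 ≈ -0.46854)
r = -192586904 (r = (8518 - 10586) + 12863*(-7003 - 7969) = -2068 + 12863*(-14972) = -2068 - 192584836 = -192586904)
1/(r + L) = 1/(-192586904 - 25996/55483) = 1/(-10685299220628/55483) = -55483/10685299220628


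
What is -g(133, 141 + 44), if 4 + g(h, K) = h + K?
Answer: -314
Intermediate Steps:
g(h, K) = -4 + K + h (g(h, K) = -4 + (h + K) = -4 + (K + h) = -4 + K + h)
-g(133, 141 + 44) = -(-4 + (141 + 44) + 133) = -(-4 + 185 + 133) = -1*314 = -314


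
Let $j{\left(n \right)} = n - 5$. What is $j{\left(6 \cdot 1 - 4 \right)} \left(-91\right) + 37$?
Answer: $310$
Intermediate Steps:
$j{\left(n \right)} = -5 + n$ ($j{\left(n \right)} = n - 5 = -5 + n$)
$j{\left(6 \cdot 1 - 4 \right)} \left(-91\right) + 37 = \left(-5 + \left(6 \cdot 1 - 4\right)\right) \left(-91\right) + 37 = \left(-5 + \left(6 - 4\right)\right) \left(-91\right) + 37 = \left(-5 + 2\right) \left(-91\right) + 37 = \left(-3\right) \left(-91\right) + 37 = 273 + 37 = 310$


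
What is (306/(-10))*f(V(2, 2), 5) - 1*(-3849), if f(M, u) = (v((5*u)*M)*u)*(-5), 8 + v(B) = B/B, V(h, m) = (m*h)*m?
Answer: -1506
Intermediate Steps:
V(h, m) = h*m² (V(h, m) = (h*m)*m = h*m²)
v(B) = -7 (v(B) = -8 + B/B = -8 + 1 = -7)
f(M, u) = 35*u (f(M, u) = -7*u*(-5) = 35*u)
(306/(-10))*f(V(2, 2), 5) - 1*(-3849) = (306/(-10))*(35*5) - 1*(-3849) = (306*(-⅒))*175 + 3849 = -153/5*175 + 3849 = -5355 + 3849 = -1506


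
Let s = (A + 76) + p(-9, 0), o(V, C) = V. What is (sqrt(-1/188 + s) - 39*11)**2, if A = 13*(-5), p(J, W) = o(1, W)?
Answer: (40326 - sqrt(105985))**2/8836 ≈ 1.8108e+5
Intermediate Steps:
p(J, W) = 1
A = -65
s = 12 (s = (-65 + 76) + 1 = 11 + 1 = 12)
(sqrt(-1/188 + s) - 39*11)**2 = (sqrt(-1/188 + 12) - 39*11)**2 = (sqrt(-1*1/188 + 12) - 429)**2 = (sqrt(-1/188 + 12) - 429)**2 = (sqrt(2255/188) - 429)**2 = (sqrt(105985)/94 - 429)**2 = (-429 + sqrt(105985)/94)**2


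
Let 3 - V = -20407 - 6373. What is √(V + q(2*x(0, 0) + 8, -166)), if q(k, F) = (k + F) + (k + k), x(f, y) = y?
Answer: √26641 ≈ 163.22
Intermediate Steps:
q(k, F) = F + 3*k (q(k, F) = (F + k) + 2*k = F + 3*k)
V = 26783 (V = 3 - (-20407 - 6373) = 3 - 1*(-26780) = 3 + 26780 = 26783)
√(V + q(2*x(0, 0) + 8, -166)) = √(26783 + (-166 + 3*(2*0 + 8))) = √(26783 + (-166 + 3*(0 + 8))) = √(26783 + (-166 + 3*8)) = √(26783 + (-166 + 24)) = √(26783 - 142) = √26641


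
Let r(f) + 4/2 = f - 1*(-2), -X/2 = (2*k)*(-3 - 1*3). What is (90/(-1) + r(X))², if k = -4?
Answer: 34596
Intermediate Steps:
X = -96 (X = -2*2*(-4)*(-3 - 1*3) = -(-16)*(-3 - 3) = -(-16)*(-6) = -2*48 = -96)
r(f) = f (r(f) = -2 + (f - 1*(-2)) = -2 + (f + 2) = -2 + (2 + f) = f)
(90/(-1) + r(X))² = (90/(-1) - 96)² = (90*(-1) - 96)² = (-90 - 96)² = (-186)² = 34596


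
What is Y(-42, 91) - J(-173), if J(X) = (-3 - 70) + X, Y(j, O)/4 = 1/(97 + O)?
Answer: 11563/47 ≈ 246.02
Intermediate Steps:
Y(j, O) = 4/(97 + O)
J(X) = -73 + X
Y(-42, 91) - J(-173) = 4/(97 + 91) - (-73 - 173) = 4/188 - 1*(-246) = 4*(1/188) + 246 = 1/47 + 246 = 11563/47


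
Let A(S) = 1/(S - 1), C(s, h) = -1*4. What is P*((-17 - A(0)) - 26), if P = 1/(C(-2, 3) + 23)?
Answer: -42/19 ≈ -2.2105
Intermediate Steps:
C(s, h) = -4
A(S) = 1/(-1 + S)
P = 1/19 (P = 1/(-4 + 23) = 1/19 ≈ 0.052632)
P*((-17 - A(0)) - 26) = ((-17 - 1/(-1 + 0)) - 26)/19 = ((-17 - 1/(-1)) - 26)/19 = ((-17 - 1*(-1)) - 26)/19 = ((-17 + 1) - 26)/19 = (-16 - 26)/19 = (1/19)*(-42) = -42/19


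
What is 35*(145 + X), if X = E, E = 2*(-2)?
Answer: 4935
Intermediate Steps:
E = -4
X = -4
35*(145 + X) = 35*(145 - 4) = 35*141 = 4935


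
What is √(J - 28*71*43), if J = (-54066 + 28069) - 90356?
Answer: I*√201837 ≈ 449.26*I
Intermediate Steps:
J = -116353 (J = -25997 - 90356 = -116353)
√(J - 28*71*43) = √(-116353 - 28*71*43) = √(-116353 - 1988*43) = √(-116353 - 85484) = √(-201837) = I*√201837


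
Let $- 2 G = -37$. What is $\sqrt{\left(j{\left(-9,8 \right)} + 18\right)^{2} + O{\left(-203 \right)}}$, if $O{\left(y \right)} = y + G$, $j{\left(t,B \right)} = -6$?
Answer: $\frac{9 i \sqrt{2}}{2} \approx 6.364 i$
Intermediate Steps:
$G = \frac{37}{2}$ ($G = \left(- \frac{1}{2}\right) \left(-37\right) = \frac{37}{2} \approx 18.5$)
$O{\left(y \right)} = \frac{37}{2} + y$ ($O{\left(y \right)} = y + \frac{37}{2} = \frac{37}{2} + y$)
$\sqrt{\left(j{\left(-9,8 \right)} + 18\right)^{2} + O{\left(-203 \right)}} = \sqrt{\left(-6 + 18\right)^{2} + \left(\frac{37}{2} - 203\right)} = \sqrt{12^{2} - \frac{369}{2}} = \sqrt{144 - \frac{369}{2}} = \sqrt{- \frac{81}{2}} = \frac{9 i \sqrt{2}}{2}$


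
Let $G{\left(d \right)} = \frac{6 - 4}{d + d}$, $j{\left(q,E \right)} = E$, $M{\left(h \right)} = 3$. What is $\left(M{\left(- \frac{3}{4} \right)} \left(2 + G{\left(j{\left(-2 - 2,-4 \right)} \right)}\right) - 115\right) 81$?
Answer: $- \frac{35559}{4} \approx -8889.8$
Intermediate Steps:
$G{\left(d \right)} = \frac{1}{d}$ ($G{\left(d \right)} = \frac{2}{2 d} = 2 \frac{1}{2 d} = \frac{1}{d}$)
$\left(M{\left(- \frac{3}{4} \right)} \left(2 + G{\left(j{\left(-2 - 2,-4 \right)} \right)}\right) - 115\right) 81 = \left(3 \left(2 + \frac{1}{-4}\right) - 115\right) 81 = \left(3 \left(2 - \frac{1}{4}\right) - 115\right) 81 = \left(3 \cdot \frac{7}{4} - 115\right) 81 = \left(\frac{21}{4} - 115\right) 81 = \left(- \frac{439}{4}\right) 81 = - \frac{35559}{4}$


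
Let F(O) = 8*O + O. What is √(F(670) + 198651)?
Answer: √204681 ≈ 452.42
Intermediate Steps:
F(O) = 9*O
√(F(670) + 198651) = √(9*670 + 198651) = √(6030 + 198651) = √204681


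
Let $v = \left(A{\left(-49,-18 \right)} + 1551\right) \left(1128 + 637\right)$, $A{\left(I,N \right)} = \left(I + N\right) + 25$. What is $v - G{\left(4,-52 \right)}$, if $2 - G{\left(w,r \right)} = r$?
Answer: $2663331$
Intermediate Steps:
$A{\left(I,N \right)} = 25 + I + N$
$G{\left(w,r \right)} = 2 - r$
$v = 2663385$ ($v = \left(\left(25 - 49 - 18\right) + 1551\right) \left(1128 + 637\right) = \left(-42 + 1551\right) 1765 = 1509 \cdot 1765 = 2663385$)
$v - G{\left(4,-52 \right)} = 2663385 - \left(2 - -52\right) = 2663385 - \left(2 + 52\right) = 2663385 - 54 = 2663331$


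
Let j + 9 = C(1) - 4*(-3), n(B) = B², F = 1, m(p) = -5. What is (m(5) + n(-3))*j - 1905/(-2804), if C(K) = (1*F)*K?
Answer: 46769/2804 ≈ 16.679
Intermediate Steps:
C(K) = K (C(K) = (1*1)*K = 1*K = K)
j = 4 (j = -9 + (1 - 4*(-3)) = -9 + (1 + 12) = -9 + 13 = 4)
(m(5) + n(-3))*j - 1905/(-2804) = (-5 + (-3)²)*4 - 1905/(-2804) = (-5 + 9)*4 - 1905*(-1/2804) = 4*4 + 1905/2804 = 16 + 1905/2804 = 46769/2804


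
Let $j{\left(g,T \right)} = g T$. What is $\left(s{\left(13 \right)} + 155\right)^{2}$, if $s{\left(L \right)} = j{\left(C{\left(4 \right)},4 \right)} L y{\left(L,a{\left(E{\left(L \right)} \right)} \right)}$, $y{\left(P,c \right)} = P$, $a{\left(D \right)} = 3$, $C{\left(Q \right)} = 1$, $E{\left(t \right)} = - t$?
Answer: $690561$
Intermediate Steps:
$j{\left(g,T \right)} = T g$
$s{\left(L \right)} = 4 L^{2}$ ($s{\left(L \right)} = 4 \cdot 1 L L = 4 L L = 4 L^{2}$)
$\left(s{\left(13 \right)} + 155\right)^{2} = \left(4 \cdot 13^{2} + 155\right)^{2} = \left(4 \cdot 169 + 155\right)^{2} = \left(676 + 155\right)^{2} = 831^{2} = 690561$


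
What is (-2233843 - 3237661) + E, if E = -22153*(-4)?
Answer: -5382892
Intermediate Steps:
E = 88612
(-2233843 - 3237661) + E = (-2233843 - 3237661) + 88612 = -5471504 + 88612 = -5382892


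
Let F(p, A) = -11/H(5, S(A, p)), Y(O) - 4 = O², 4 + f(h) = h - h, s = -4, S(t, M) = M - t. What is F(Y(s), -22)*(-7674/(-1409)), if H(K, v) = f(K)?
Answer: 42207/2818 ≈ 14.978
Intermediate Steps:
f(h) = -4 (f(h) = -4 + (h - h) = -4 + 0 = -4)
H(K, v) = -4
Y(O) = 4 + O²
F(p, A) = 11/4 (F(p, A) = -11/(-4) = -11*(-¼) = 11/4)
F(Y(s), -22)*(-7674/(-1409)) = 11*(-7674/(-1409))/4 = 11*(-7674*(-1/1409))/4 = (11/4)*(7674/1409) = 42207/2818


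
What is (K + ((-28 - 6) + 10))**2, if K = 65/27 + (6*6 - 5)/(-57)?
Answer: 128958736/263169 ≈ 490.02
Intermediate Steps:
K = 956/513 (K = 65*(1/27) + (36 - 5)*(-1/57) = 65/27 + 31*(-1/57) = 65/27 - 31/57 = 956/513 ≈ 1.8635)
(K + ((-28 - 6) + 10))**2 = (956/513 + ((-28 - 6) + 10))**2 = (956/513 + (-34 + 10))**2 = (956/513 - 24)**2 = (-11356/513)**2 = 128958736/263169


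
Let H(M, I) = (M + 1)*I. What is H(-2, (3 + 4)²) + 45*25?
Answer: 1076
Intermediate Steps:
H(M, I) = I*(1 + M) (H(M, I) = (1 + M)*I = I*(1 + M))
H(-2, (3 + 4)²) + 45*25 = (3 + 4)²*(1 - 2) + 45*25 = 7²*(-1) + 1125 = 49*(-1) + 1125 = -49 + 1125 = 1076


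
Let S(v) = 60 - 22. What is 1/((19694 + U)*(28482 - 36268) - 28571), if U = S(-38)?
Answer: -1/153661923 ≈ -6.5078e-9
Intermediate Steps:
S(v) = 38
U = 38
1/((19694 + U)*(28482 - 36268) - 28571) = 1/((19694 + 38)*(28482 - 36268) - 28571) = 1/(19732*(-7786) - 28571) = 1/(-153633352 - 28571) = 1/(-153661923) = -1/153661923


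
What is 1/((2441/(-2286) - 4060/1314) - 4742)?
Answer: -55626/264009763 ≈ -0.00021070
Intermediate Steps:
1/((2441/(-2286) - 4060/1314) - 4742) = 1/((2441*(-1/2286) - 4060*1/1314) - 4742) = 1/((-2441/2286 - 2030/657) - 4742) = 1/(-231271/55626 - 4742) = 1/(-264009763/55626) = -55626/264009763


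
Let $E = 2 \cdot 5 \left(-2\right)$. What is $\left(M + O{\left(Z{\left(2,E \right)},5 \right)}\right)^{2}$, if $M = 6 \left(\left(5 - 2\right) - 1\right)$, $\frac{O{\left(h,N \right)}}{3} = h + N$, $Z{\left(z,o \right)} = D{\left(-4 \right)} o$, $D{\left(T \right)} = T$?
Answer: $71289$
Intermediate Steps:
$E = -20$ ($E = 10 \left(-2\right) = -20$)
$Z{\left(z,o \right)} = - 4 o$
$O{\left(h,N \right)} = 3 N + 3 h$ ($O{\left(h,N \right)} = 3 \left(h + N\right) = 3 \left(N + h\right) = 3 N + 3 h$)
$M = 12$ ($M = 6 \left(\left(5 - 2\right) - 1\right) = 6 \left(3 - 1\right) = 6 \cdot 2 = 12$)
$\left(M + O{\left(Z{\left(2,E \right)},5 \right)}\right)^{2} = \left(12 + \left(3 \cdot 5 + 3 \left(\left(-4\right) \left(-20\right)\right)\right)\right)^{2} = \left(12 + \left(15 + 3 \cdot 80\right)\right)^{2} = \left(12 + \left(15 + 240\right)\right)^{2} = \left(12 + 255\right)^{2} = 267^{2} = 71289$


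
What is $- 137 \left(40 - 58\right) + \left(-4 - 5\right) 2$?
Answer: $2448$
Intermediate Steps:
$- 137 \left(40 - 58\right) + \left(-4 - 5\right) 2 = \left(-137\right) \left(-18\right) - 18 = 2466 - 18 = 2448$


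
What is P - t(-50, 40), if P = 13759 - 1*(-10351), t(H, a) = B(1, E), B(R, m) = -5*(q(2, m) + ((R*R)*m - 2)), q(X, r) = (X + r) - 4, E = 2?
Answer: 24110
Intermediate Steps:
q(X, r) = -4 + X + r
B(R, m) = 20 - 5*m - 5*m*R² (B(R, m) = -5*((-4 + 2 + m) + ((R*R)*m - 2)) = -5*((-2 + m) + (R²*m - 2)) = -5*((-2 + m) + (m*R² - 2)) = -5*((-2 + m) + (-2 + m*R²)) = -5*(-4 + m + m*R²) = 20 - 5*m - 5*m*R²)
t(H, a) = 0 (t(H, a) = 20 - 5*2 - 5*2*1² = 20 - 10 - 5*2*1 = 20 - 10 - 10 = 0)
P = 24110 (P = 13759 + 10351 = 24110)
P - t(-50, 40) = 24110 - 1*0 = 24110 + 0 = 24110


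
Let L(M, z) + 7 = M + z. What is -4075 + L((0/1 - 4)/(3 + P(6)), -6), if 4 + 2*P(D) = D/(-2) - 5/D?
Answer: -44920/11 ≈ -4083.6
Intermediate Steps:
P(D) = -2 - 5/(2*D) - D/4 (P(D) = -2 + (D/(-2) - 5/D)/2 = -2 + (D*(-½) - 5/D)/2 = -2 + (-D/2 - 5/D)/2 = -2 + (-5/D - D/2)/2 = -2 + (-5/(2*D) - D/4) = -2 - 5/(2*D) - D/4)
L(M, z) = -7 + M + z (L(M, z) = -7 + (M + z) = -7 + M + z)
-4075 + L((0/1 - 4)/(3 + P(6)), -6) = -4075 + (-7 + (0/1 - 4)/(3 + (¼)*(-10 - 1*6*(8 + 6))/6) - 6) = -4075 + (-7 + (0*1 - 4)/(3 + (¼)*(⅙)*(-10 - 1*6*14)) - 6) = -4075 + (-7 + (0 - 4)/(3 + (¼)*(⅙)*(-10 - 84)) - 6) = -4075 + (-7 - 4/(3 + (¼)*(⅙)*(-94)) - 6) = -4075 + (-7 - 4/(3 - 47/12) - 6) = -4075 + (-7 - 4/(-11/12) - 6) = -4075 + (-7 - 4*(-12/11) - 6) = -4075 + (-7 + 48/11 - 6) = -4075 - 95/11 = -44920/11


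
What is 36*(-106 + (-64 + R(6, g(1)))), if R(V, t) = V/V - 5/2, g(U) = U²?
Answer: -6174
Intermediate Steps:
R(V, t) = -3/2 (R(V, t) = 1 - 5*½ = 1 - 5/2 = -3/2)
36*(-106 + (-64 + R(6, g(1)))) = 36*(-106 + (-64 - 3/2)) = 36*(-106 - 131/2) = 36*(-343/2) = -6174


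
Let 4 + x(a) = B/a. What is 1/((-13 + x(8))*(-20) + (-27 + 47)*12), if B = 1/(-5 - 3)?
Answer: 16/9285 ≈ 0.0017232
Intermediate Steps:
B = -1/8 (B = 1/(-8) = -1/8 ≈ -0.12500)
x(a) = -4 - 1/(8*a)
1/((-13 + x(8))*(-20) + (-27 + 47)*12) = 1/((-13 + (-4 - 1/8/8))*(-20) + (-27 + 47)*12) = 1/((-13 + (-4 - 1/8*1/8))*(-20) + 20*12) = 1/((-13 + (-4 - 1/64))*(-20) + 240) = 1/((-13 - 257/64)*(-20) + 240) = 1/(-1089/64*(-20) + 240) = 1/(5445/16 + 240) = 1/(9285/16) = 16/9285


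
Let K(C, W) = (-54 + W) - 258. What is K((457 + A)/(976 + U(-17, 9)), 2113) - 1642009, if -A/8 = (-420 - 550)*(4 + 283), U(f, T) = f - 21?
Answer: -1640208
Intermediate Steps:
U(f, T) = -21 + f
A = 2227120 (A = -8*(-420 - 550)*(4 + 283) = -(-7760)*287 = -8*(-278390) = 2227120)
K(C, W) = -312 + W
K((457 + A)/(976 + U(-17, 9)), 2113) - 1642009 = (-312 + 2113) - 1642009 = 1801 - 1642009 = -1640208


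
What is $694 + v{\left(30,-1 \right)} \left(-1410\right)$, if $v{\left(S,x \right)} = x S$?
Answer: $42994$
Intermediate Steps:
$v{\left(S,x \right)} = S x$
$694 + v{\left(30,-1 \right)} \left(-1410\right) = 694 + 30 \left(-1\right) \left(-1410\right) = 694 - -42300 = 694 + 42300 = 42994$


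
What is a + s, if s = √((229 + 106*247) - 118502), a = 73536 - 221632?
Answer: -148096 + I*√92091 ≈ -1.481e+5 + 303.46*I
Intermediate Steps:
a = -148096
s = I*√92091 (s = √((229 + 26182) - 118502) = √(26411 - 118502) = √(-92091) = I*√92091 ≈ 303.46*I)
a + s = -148096 + I*√92091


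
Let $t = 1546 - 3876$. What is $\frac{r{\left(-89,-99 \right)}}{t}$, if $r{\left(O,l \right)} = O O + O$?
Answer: $- \frac{3916}{1165} \approx -3.3614$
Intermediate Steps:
$r{\left(O,l \right)} = O + O^{2}$ ($r{\left(O,l \right)} = O^{2} + O = O + O^{2}$)
$t = -2330$
$\frac{r{\left(-89,-99 \right)}}{t} = \frac{\left(-89\right) \left(1 - 89\right)}{-2330} = \left(-89\right) \left(-88\right) \left(- \frac{1}{2330}\right) = 7832 \left(- \frac{1}{2330}\right) = - \frac{3916}{1165}$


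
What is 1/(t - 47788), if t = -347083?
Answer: -1/394871 ≈ -2.5325e-6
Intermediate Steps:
1/(t - 47788) = 1/(-347083 - 47788) = 1/(-394871) = -1/394871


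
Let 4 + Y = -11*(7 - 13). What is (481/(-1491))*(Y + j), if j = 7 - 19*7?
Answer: 30784/1491 ≈ 20.647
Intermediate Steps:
j = -126 (j = 7 - 133 = -126)
Y = 62 (Y = -4 - 11*(7 - 13) = -4 - 11*(-6) = -4 + 66 = 62)
(481/(-1491))*(Y + j) = (481/(-1491))*(62 - 126) = (481*(-1/1491))*(-64) = -481/1491*(-64) = 30784/1491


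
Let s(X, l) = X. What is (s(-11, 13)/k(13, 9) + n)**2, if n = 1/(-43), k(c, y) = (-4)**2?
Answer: 239121/473344 ≈ 0.50517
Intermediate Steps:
k(c, y) = 16
n = -1/43 ≈ -0.023256
(s(-11, 13)/k(13, 9) + n)**2 = (-11/16 - 1/43)**2 = (-489/688)**2 = 239121/473344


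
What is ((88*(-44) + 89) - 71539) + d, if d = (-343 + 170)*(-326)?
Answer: -18924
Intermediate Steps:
d = 56398 (d = -173*(-326) = 56398)
((88*(-44) + 89) - 71539) + d = ((88*(-44) + 89) - 71539) + 56398 = ((-3872 + 89) - 71539) + 56398 = (-3783 - 71539) + 56398 = -75322 + 56398 = -18924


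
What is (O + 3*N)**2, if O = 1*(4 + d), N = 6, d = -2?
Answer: 400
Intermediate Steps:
O = 2 (O = 1*(4 - 2) = 1*2 = 2)
(O + 3*N)**2 = (2 + 3*6)**2 = (2 + 18)**2 = 20**2 = 400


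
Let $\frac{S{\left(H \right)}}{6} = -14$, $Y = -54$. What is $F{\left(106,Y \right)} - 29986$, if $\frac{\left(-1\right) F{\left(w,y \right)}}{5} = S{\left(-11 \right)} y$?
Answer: $-52666$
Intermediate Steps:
$S{\left(H \right)} = -84$ ($S{\left(H \right)} = 6 \left(-14\right) = -84$)
$F{\left(w,y \right)} = 420 y$ ($F{\left(w,y \right)} = - 5 \left(- 84 y\right) = 420 y$)
$F{\left(106,Y \right)} - 29986 = 420 \left(-54\right) - 29986 = -22680 - 29986 = -52666$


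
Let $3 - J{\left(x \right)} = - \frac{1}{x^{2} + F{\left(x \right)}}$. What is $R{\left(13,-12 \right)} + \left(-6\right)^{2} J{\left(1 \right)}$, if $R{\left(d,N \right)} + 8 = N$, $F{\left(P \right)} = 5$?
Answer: $94$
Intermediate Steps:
$R{\left(d,N \right)} = -8 + N$
$J{\left(x \right)} = 3 + \frac{1}{5 + x^{2}}$ ($J{\left(x \right)} = 3 - - \frac{1}{x^{2} + 5} = 3 - - \frac{1}{5 + x^{2}} = 3 + \frac{1}{5 + x^{2}}$)
$R{\left(13,-12 \right)} + \left(-6\right)^{2} J{\left(1 \right)} = \left(-8 - 12\right) + \left(-6\right)^{2} \frac{16 + 3 \cdot 1^{2}}{5 + 1^{2}} = -20 + 36 \frac{16 + 3 \cdot 1}{5 + 1} = -20 + 36 \frac{16 + 3}{6} = -20 + 36 \cdot \frac{1}{6} \cdot 19 = -20 + 36 \cdot \frac{19}{6} = -20 + 114 = 94$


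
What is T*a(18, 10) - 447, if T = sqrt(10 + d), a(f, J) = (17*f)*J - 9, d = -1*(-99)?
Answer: -447 + 3051*sqrt(109) ≈ 31406.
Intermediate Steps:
d = 99
a(f, J) = -9 + 17*J*f (a(f, J) = 17*J*f - 9 = -9 + 17*J*f)
T = sqrt(109) (T = sqrt(10 + 99) = sqrt(109) ≈ 10.440)
T*a(18, 10) - 447 = sqrt(109)*(-9 + 17*10*18) - 447 = sqrt(109)*(-9 + 3060) - 447 = sqrt(109)*3051 - 447 = 3051*sqrt(109) - 447 = -447 + 3051*sqrt(109)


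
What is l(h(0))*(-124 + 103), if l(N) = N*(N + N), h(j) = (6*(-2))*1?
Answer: -6048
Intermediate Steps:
h(j) = -12 (h(j) = -12*1 = -12)
l(N) = 2*N**2 (l(N) = N*(2*N) = 2*N**2)
l(h(0))*(-124 + 103) = (2*(-12)**2)*(-124 + 103) = (2*144)*(-21) = 288*(-21) = -6048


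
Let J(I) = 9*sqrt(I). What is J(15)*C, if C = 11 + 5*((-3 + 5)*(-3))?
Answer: -171*sqrt(15) ≈ -662.28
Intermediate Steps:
C = -19 (C = 11 + 5*(2*(-3)) = 11 + 5*(-6) = 11 - 30 = -19)
J(15)*C = (9*sqrt(15))*(-19) = -171*sqrt(15)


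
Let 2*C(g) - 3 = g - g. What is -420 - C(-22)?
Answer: -843/2 ≈ -421.50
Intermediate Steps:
C(g) = 3/2 (C(g) = 3/2 + (g - g)/2 = 3/2 + (1/2)*0 = 3/2 + 0 = 3/2)
-420 - C(-22) = -420 - 1*3/2 = -420 - 3/2 = -843/2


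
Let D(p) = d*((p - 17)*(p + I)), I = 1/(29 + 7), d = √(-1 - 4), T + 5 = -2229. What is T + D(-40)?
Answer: -2234 + 27341*I*√5/12 ≈ -2234.0 + 5094.7*I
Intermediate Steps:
T = -2234 (T = -5 - 2229 = -2234)
d = I*√5 (d = √(-5) = I*√5 ≈ 2.2361*I)
I = 1/36 ≈ 0.027778
D(p) = I*√5*(-17 + p)*(1/36 + p) (D(p) = (I*√5)*((p - 17)*(p + 1/36)) = (I*√5)*((-17 + p)*(1/36 + p)) = I*√5*(-17 + p)*(1/36 + p))
T + D(-40) = -2234 + I*√5*(-17 - 611*(-40) + 36*(-40)²)/36 = -2234 + I*√5*(-17 + 24440 + 36*1600)/36 = -2234 + I*√5*(-17 + 24440 + 57600)/36 = -2234 + (1/36)*I*√5*82023 = -2234 + 27341*I*√5/12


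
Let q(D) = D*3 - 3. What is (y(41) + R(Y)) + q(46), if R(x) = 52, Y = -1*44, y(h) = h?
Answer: 228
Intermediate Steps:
Y = -44
q(D) = -3 + 3*D (q(D) = 3*D - 3 = -3 + 3*D)
(y(41) + R(Y)) + q(46) = (41 + 52) + (-3 + 3*46) = 93 + (-3 + 138) = 93 + 135 = 228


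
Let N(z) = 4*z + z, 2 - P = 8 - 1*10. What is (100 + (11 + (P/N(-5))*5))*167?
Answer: 92017/5 ≈ 18403.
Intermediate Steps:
P = 4 (P = 2 - (8 - 1*10) = 2 - (8 - 10) = 2 - 1*(-2) = 2 + 2 = 4)
N(z) = 5*z
(100 + (11 + (P/N(-5))*5))*167 = (100 + (11 + (4/((5*(-5))))*5))*167 = (100 + (11 + (4/(-25))*5))*167 = (100 + (11 + (4*(-1/25))*5))*167 = (100 + (11 - 4/25*5))*167 = (100 + (11 - ⅘))*167 = (100 + 51/5)*167 = (551/5)*167 = 92017/5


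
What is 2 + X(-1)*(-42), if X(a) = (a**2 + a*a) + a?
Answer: -40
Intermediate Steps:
X(a) = a + 2*a**2 (X(a) = (a**2 + a**2) + a = 2*a**2 + a = a + 2*a**2)
2 + X(-1)*(-42) = 2 - (1 + 2*(-1))*(-42) = 2 - (1 - 2)*(-42) = 2 - 1*(-1)*(-42) = 2 + 1*(-42) = 2 - 42 = -40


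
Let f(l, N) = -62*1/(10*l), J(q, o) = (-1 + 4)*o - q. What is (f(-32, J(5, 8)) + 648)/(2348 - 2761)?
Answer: -103711/66080 ≈ -1.5695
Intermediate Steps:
J(q, o) = -q + 3*o (J(q, o) = 3*o - q = -q + 3*o)
f(l, N) = -31/(5*l) (f(l, N) = -62*1/(10*l) = -31/(5*l))
(f(-32, J(5, 8)) + 648)/(2348 - 2761) = (-31/5/(-32) + 648)/(2348 - 2761) = (-31/5*(-1/32) + 648)/(-413) = (31/160 + 648)*(-1/413) = (103711/160)*(-1/413) = -103711/66080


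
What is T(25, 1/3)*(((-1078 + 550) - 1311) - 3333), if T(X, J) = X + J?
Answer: -131024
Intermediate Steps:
T(X, J) = J + X
T(25, 1/3)*(((-1078 + 550) - 1311) - 3333) = (1/3 + 25)*(((-1078 + 550) - 1311) - 3333) = (⅓ + 25)*((-528 - 1311) - 3333) = 76*(-1839 - 3333)/3 = (76/3)*(-5172) = -131024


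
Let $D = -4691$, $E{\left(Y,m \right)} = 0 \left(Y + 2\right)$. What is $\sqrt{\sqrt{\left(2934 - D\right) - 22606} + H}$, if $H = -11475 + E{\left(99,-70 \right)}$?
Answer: $\sqrt{-11475 + i \sqrt{14981}} \approx 0.5713 + 107.12 i$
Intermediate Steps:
$E{\left(Y,m \right)} = 0$ ($E{\left(Y,m \right)} = 0 \left(2 + Y\right) = 0$)
$H = -11475$ ($H = -11475 + 0 = -11475$)
$\sqrt{\sqrt{\left(2934 - D\right) - 22606} + H} = \sqrt{\sqrt{\left(2934 - -4691\right) - 22606} - 11475} = \sqrt{\sqrt{\left(2934 + 4691\right) - 22606} - 11475} = \sqrt{\sqrt{7625 - 22606} - 11475} = \sqrt{\sqrt{-14981} - 11475} = \sqrt{i \sqrt{14981} - 11475} = \sqrt{-11475 + i \sqrt{14981}}$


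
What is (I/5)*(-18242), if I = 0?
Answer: 0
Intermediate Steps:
(I/5)*(-18242) = (0/5)*(-18242) = (0*(⅕))*(-18242) = 0*(-18242) = 0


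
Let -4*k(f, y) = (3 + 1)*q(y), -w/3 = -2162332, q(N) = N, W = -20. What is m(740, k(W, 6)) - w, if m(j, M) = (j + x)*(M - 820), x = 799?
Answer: -7758210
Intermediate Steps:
w = 6486996 (w = -3*(-2162332) = 6486996)
k(f, y) = -y (k(f, y) = -(3 + 1)*y/4 = -y)
m(j, M) = (-820 + M)*(799 + j) (m(j, M) = (j + 799)*(M - 820) = (799 + j)*(-820 + M) = (-820 + M)*(799 + j))
m(740, k(W, 6)) - w = (-655180 - 820*740 + 799*(-1*6) - 1*6*740) - 1*6486996 = (-655180 - 606800 + 799*(-6) - 6*740) - 6486996 = (-655180 - 606800 - 4794 - 4440) - 6486996 = -1271214 - 6486996 = -7758210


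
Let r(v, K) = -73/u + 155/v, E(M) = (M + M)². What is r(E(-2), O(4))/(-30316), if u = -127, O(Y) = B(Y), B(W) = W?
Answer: -20853/61602112 ≈ -0.00033851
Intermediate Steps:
O(Y) = Y
E(M) = 4*M² (E(M) = (2*M)² = 4*M²)
r(v, K) = 73/127 + 155/v (r(v, K) = -73/(-127) + 155/v = -73*(-1/127) + 155/v = 73/127 + 155/v)
r(E(-2), O(4))/(-30316) = (73/127 + 155/((4*(-2)²)))/(-30316) = (73/127 + 155/((4*4)))*(-1/30316) = (73/127 + 155/16)*(-1/30316) = (20853/2032)*(-1/30316) = -20853/61602112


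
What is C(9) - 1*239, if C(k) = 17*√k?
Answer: -188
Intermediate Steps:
C(9) - 1*239 = 17*√9 - 1*239 = 17*3 - 239 = 51 - 239 = -188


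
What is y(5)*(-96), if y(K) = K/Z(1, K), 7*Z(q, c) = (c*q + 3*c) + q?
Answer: -160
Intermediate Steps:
Z(q, c) = q/7 + 3*c/7 + c*q/7 (Z(q, c) = ((c*q + 3*c) + q)/7 = ((3*c + c*q) + q)/7 = (q + 3*c + c*q)/7 = q/7 + 3*c/7 + c*q/7)
y(K) = K/(⅐ + 4*K/7) (y(K) = K/((⅐)*1 + 3*K/7 + (⅐)*K*1) = K/(⅐ + 3*K/7 + K/7) = K/(⅐ + 4*K/7))
y(5)*(-96) = (7*5/(1 + 4*5))*(-96) = (7*5/(1 + 20))*(-96) = (7*5/21)*(-96) = (7*5*(1/21))*(-96) = (5/3)*(-96) = -160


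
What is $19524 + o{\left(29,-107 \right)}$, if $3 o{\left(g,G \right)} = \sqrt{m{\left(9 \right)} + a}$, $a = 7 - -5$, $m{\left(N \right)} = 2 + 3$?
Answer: $19524 + \frac{\sqrt{17}}{3} \approx 19525.0$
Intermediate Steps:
$m{\left(N \right)} = 5$
$a = 12$ ($a = 7 + 5 = 12$)
$o{\left(g,G \right)} = \frac{\sqrt{17}}{3}$ ($o{\left(g,G \right)} = \frac{\sqrt{5 + 12}}{3} = \frac{\sqrt{17}}{3}$)
$19524 + o{\left(29,-107 \right)} = 19524 + \frac{\sqrt{17}}{3}$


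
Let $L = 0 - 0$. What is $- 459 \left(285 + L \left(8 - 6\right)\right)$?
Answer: $-130815$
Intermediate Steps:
$L = 0$ ($L = 0 + 0 = 0$)
$- 459 \left(285 + L \left(8 - 6\right)\right) = - 459 \left(285 + 0 \left(8 - 6\right)\right) = - 459 \left(285 + 0 \cdot 2\right) = - 459 \left(285 + 0\right) = \left(-459\right) 285 = -130815$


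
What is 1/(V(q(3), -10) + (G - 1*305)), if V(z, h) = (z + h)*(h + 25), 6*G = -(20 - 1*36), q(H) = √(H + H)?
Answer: -4071/1829299 - 135*√6/1829299 ≈ -0.0024062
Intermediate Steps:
q(H) = √2*√H (q(H) = √(2*H) = √2*√H)
G = 8/3 (G = (-(20 - 1*36))/6 = (-(20 - 36))/6 = (-1*(-16))/6 = (⅙)*16 = 8/3 ≈ 2.6667)
V(z, h) = (25 + h)*(h + z) (V(z, h) = (h + z)*(25 + h) = (25 + h)*(h + z))
1/(V(q(3), -10) + (G - 1*305)) = 1/(((-10)² + 25*(-10) + 25*(√2*√3) - 10*√2*√3) + (8/3 - 1*305)) = 1/((100 - 250 + 25*√6 - 10*√6) + (8/3 - 305)) = 1/((-150 + 15*√6) - 907/3) = 1/(-1357/3 + 15*√6)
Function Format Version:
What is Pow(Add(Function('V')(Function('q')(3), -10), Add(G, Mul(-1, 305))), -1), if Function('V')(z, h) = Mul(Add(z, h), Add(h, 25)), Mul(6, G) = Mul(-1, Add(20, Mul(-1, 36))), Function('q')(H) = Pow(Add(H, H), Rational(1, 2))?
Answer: Add(Rational(-4071, 1829299), Mul(Rational(-135, 1829299), Pow(6, Rational(1, 2)))) ≈ -0.0024062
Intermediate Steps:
Function('q')(H) = Mul(Pow(2, Rational(1, 2)), Pow(H, Rational(1, 2))) (Function('q')(H) = Pow(Mul(2, H), Rational(1, 2)) = Mul(Pow(2, Rational(1, 2)), Pow(H, Rational(1, 2))))
G = Rational(8, 3) (G = Mul(Rational(1, 6), Mul(-1, Add(20, Mul(-1, 36)))) = Mul(Rational(1, 6), Mul(-1, Add(20, -36))) = Mul(Rational(1, 6), Mul(-1, -16)) = Mul(Rational(1, 6), 16) = Rational(8, 3) ≈ 2.6667)
Function('V')(z, h) = Mul(Add(25, h), Add(h, z)) (Function('V')(z, h) = Mul(Add(h, z), Add(25, h)) = Mul(Add(25, h), Add(h, z)))
Pow(Add(Function('V')(Function('q')(3), -10), Add(G, Mul(-1, 305))), -1) = Pow(Add(Add(Pow(-10, 2), Mul(25, -10), Mul(25, Mul(Pow(2, Rational(1, 2)), Pow(3, Rational(1, 2)))), Mul(-10, Mul(Pow(2, Rational(1, 2)), Pow(3, Rational(1, 2))))), Add(Rational(8, 3), Mul(-1, 305))), -1) = Pow(Add(Add(100, -250, Mul(25, Pow(6, Rational(1, 2))), Mul(-10, Pow(6, Rational(1, 2)))), Add(Rational(8, 3), -305)), -1) = Pow(Add(Add(-150, Mul(15, Pow(6, Rational(1, 2)))), Rational(-907, 3)), -1) = Pow(Add(Rational(-1357, 3), Mul(15, Pow(6, Rational(1, 2)))), -1)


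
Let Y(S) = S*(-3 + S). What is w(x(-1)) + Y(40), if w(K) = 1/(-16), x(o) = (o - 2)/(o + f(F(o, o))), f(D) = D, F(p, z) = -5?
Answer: 23679/16 ≈ 1479.9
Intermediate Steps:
x(o) = (-2 + o)/(-5 + o) (x(o) = (o - 2)/(o - 5) = (-2 + o)/(-5 + o))
w(K) = -1/16
w(x(-1)) + Y(40) = -1/16 + 40*(-3 + 40) = -1/16 + 40*37 = -1/16 + 1480 = 23679/16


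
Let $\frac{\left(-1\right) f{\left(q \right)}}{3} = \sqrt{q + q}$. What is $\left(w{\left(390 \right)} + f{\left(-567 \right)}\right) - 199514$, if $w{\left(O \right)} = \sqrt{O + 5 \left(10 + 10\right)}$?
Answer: $-199514 + 7 \sqrt{10} - 27 i \sqrt{14} \approx -1.9949 \cdot 10^{5} - 101.02 i$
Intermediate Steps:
$f{\left(q \right)} = - 3 \sqrt{2} \sqrt{q}$ ($f{\left(q \right)} = - 3 \sqrt{q + q} = - 3 \sqrt{2 q} = - 3 \sqrt{2} \sqrt{q}$)
$w{\left(O \right)} = \sqrt{100 + O}$ ($w{\left(O \right)} = \sqrt{O + 5 \cdot 20} = \sqrt{O + 100} = \sqrt{100 + O}$)
$\left(w{\left(390 \right)} + f{\left(-567 \right)}\right) - 199514 = \left(\sqrt{100 + 390} - 3 \sqrt{2} \sqrt{-567}\right) - 199514 = \left(\sqrt{490} - 3 \sqrt{2} \cdot 9 i \sqrt{7}\right) - 199514 = \left(7 \sqrt{10} - 27 i \sqrt{14}\right) - 199514 = -199514 + 7 \sqrt{10} - 27 i \sqrt{14}$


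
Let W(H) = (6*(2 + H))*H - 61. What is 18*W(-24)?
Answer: 55926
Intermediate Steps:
W(H) = -61 + H*(12 + 6*H) (W(H) = (12 + 6*H)*H - 61 = H*(12 + 6*H) - 61 = -61 + H*(12 + 6*H))
18*W(-24) = 18*(-61 + 6*(-24)² + 12*(-24)) = 18*(-61 + 6*576 - 288) = 18*(-61 + 3456 - 288) = 18*3107 = 55926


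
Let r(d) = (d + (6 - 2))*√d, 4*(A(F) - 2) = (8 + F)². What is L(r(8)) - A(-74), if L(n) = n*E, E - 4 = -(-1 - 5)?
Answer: -1091 + 240*√2 ≈ -751.59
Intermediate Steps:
E = 10 (E = 4 - (-1 - 5) = 4 - 1*(-6) = 4 + 6 = 10)
A(F) = 2 + (8 + F)²/4
r(d) = √d*(4 + d) (r(d) = (d + 4)*√d = (4 + d)*√d = √d*(4 + d))
L(n) = 10*n (L(n) = n*10 = 10*n)
L(r(8)) - A(-74) = 10*(√8*(4 + 8)) - (2 + (8 - 74)²/4) = 10*((2*√2)*12) - (2 + (¼)*(-66)²) = 10*(24*√2) - (2 + (¼)*4356) = 240*√2 - (2 + 1089) = 240*√2 - 1*1091 = 240*√2 - 1091 = -1091 + 240*√2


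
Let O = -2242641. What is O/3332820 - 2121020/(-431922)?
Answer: 1016721981733/239919713340 ≈ 4.2378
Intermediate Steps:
O/3332820 - 2121020/(-431922) = -2242641/3332820 - 2121020/(-431922) = -2242641*1/3332820 - 2121020*(-1/431922) = -747547/1110940 + 1060510/215961 = 1016721981733/239919713340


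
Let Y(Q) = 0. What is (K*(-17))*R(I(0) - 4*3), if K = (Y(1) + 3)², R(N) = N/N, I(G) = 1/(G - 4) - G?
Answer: -153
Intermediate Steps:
I(G) = 1/(-4 + G) - G
R(N) = 1
K = 9 (K = (0 + 3)² = 3² = 9)
(K*(-17))*R(I(0) - 4*3) = (9*(-17))*1 = -153*1 = -153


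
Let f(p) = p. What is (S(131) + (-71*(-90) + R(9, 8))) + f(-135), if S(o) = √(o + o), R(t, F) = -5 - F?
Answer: 6242 + √262 ≈ 6258.2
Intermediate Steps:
S(o) = √2*√o (S(o) = √(2*o) = √2*√o)
(S(131) + (-71*(-90) + R(9, 8))) + f(-135) = (√2*√131 + (-71*(-90) + (-5 - 1*8))) - 135 = (√262 + (6390 + (-5 - 8))) - 135 = (√262 + (6390 - 13)) - 135 = (√262 + 6377) - 135 = (6377 + √262) - 135 = 6242 + √262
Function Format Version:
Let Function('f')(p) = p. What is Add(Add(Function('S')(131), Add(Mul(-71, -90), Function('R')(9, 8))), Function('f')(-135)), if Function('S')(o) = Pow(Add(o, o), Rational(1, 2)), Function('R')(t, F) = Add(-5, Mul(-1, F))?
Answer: Add(6242, Pow(262, Rational(1, 2))) ≈ 6258.2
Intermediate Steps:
Function('S')(o) = Mul(Pow(2, Rational(1, 2)), Pow(o, Rational(1, 2))) (Function('S')(o) = Pow(Mul(2, o), Rational(1, 2)) = Mul(Pow(2, Rational(1, 2)), Pow(o, Rational(1, 2))))
Add(Add(Function('S')(131), Add(Mul(-71, -90), Function('R')(9, 8))), Function('f')(-135)) = Add(Add(Mul(Pow(2, Rational(1, 2)), Pow(131, Rational(1, 2))), Add(Mul(-71, -90), Add(-5, Mul(-1, 8)))), -135) = Add(Add(Pow(262, Rational(1, 2)), Add(6390, Add(-5, -8))), -135) = Add(Add(Pow(262, Rational(1, 2)), Add(6390, -13)), -135) = Add(Add(Pow(262, Rational(1, 2)), 6377), -135) = Add(Add(6377, Pow(262, Rational(1, 2))), -135) = Add(6242, Pow(262, Rational(1, 2)))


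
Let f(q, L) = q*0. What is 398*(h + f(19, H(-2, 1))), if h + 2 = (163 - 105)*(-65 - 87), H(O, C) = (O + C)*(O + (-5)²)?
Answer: -3509564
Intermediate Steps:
H(O, C) = (25 + O)*(C + O) (H(O, C) = (C + O)*(O + 25) = (C + O)*(25 + O) = (25 + O)*(C + O))
f(q, L) = 0
h = -8818 (h = -2 + (163 - 105)*(-65 - 87) = -2 + 58*(-152) = -2 - 8816 = -8818)
398*(h + f(19, H(-2, 1))) = 398*(-8818 + 0) = 398*(-8818) = -3509564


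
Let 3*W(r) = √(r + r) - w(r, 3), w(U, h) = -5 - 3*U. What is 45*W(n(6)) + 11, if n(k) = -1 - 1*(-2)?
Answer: 131 + 15*√2 ≈ 152.21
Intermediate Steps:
n(k) = 1 (n(k) = -1 + 2 = 1)
W(r) = 5/3 + r + √2*√r/3 (W(r) = (√(r + r) - (-5 - 3*r))/3 = (√(2*r) + (5 + 3*r))/3 = (√2*√r + (5 + 3*r))/3 = (5 + 3*r + √2*√r)/3 = 5/3 + r + √2*√r/3)
45*W(n(6)) + 11 = 45*(5/3 + 1 + √2*√1/3) + 11 = 45*(5/3 + 1 + (⅓)*√2*1) + 11 = 45*(5/3 + 1 + √2/3) + 11 = 45*(8/3 + √2/3) + 11 = (120 + 15*√2) + 11 = 131 + 15*√2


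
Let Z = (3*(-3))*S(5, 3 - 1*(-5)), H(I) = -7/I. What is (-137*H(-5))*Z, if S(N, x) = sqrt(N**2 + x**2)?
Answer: 8631*sqrt(89)/5 ≈ 16285.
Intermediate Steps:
Z = -9*sqrt(89) (Z = (3*(-3))*sqrt(5**2 + (3 - 1*(-5))**2) = -9*sqrt(25 + (3 + 5)**2) = -9*sqrt(25 + 8**2) = -9*sqrt(25 + 64) = -9*sqrt(89) ≈ -84.906)
(-137*H(-5))*Z = (-(-959)/(-5))*(-9*sqrt(89)) = (-(-959)*(-1)/5)*(-9*sqrt(89)) = (-137*7/5)*(-9*sqrt(89)) = -(-8631)*sqrt(89)/5 = 8631*sqrt(89)/5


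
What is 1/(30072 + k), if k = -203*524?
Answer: -1/76300 ≈ -1.3106e-5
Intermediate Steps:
k = -106372
1/(30072 + k) = 1/(30072 - 106372) = 1/(-76300) = -1/76300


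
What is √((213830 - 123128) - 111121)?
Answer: I*√20419 ≈ 142.9*I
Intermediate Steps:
√((213830 - 123128) - 111121) = √(90702 - 111121) = √(-20419) = I*√20419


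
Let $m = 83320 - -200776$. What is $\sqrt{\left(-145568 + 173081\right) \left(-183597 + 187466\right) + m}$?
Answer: $\sqrt{106731893} \approx 10331.0$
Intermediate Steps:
$m = 284096$ ($m = 83320 + 200776 = 284096$)
$\sqrt{\left(-145568 + 173081\right) \left(-183597 + 187466\right) + m} = \sqrt{\left(-145568 + 173081\right) \left(-183597 + 187466\right) + 284096} = \sqrt{27513 \cdot 3869 + 284096} = \sqrt{106447797 + 284096} = \sqrt{106731893}$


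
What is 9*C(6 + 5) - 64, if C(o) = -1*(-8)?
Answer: 8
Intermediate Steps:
C(o) = 8
9*C(6 + 5) - 64 = 9*8 - 64 = 72 - 64 = 8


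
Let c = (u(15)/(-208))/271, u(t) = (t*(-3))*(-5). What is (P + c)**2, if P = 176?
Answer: 98417173414849/3177351424 ≈ 30975.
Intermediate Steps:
u(t) = 15*t (u(t) = -3*t*(-5) = 15*t)
c = -225/56368 (c = ((15*15)/(-208))/271 = (225*(-1/208))*(1/271) = -225/208*1/271 = -225/56368 ≈ -0.0039916)
(P + c)**2 = (176 - 225/56368)**2 = (9920543/56368)**2 = 98417173414849/3177351424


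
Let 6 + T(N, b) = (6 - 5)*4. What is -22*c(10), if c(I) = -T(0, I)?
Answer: -44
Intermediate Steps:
T(N, b) = -2 (T(N, b) = -6 + (6 - 5)*4 = -6 + 1*4 = -6 + 4 = -2)
c(I) = 2 (c(I) = -1*(-2) = 2)
-22*c(10) = -22*2 = -44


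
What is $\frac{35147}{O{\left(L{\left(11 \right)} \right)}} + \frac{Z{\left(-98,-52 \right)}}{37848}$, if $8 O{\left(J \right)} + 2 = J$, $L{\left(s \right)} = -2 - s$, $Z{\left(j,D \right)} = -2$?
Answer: $- \frac{1773658213}{94620} \approx -18745.0$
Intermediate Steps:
$O{\left(J \right)} = - \frac{1}{4} + \frac{J}{8}$
$\frac{35147}{O{\left(L{\left(11 \right)} \right)}} + \frac{Z{\left(-98,-52 \right)}}{37848} = \frac{35147}{- \frac{1}{4} + \frac{-2 - 11}{8}} - \frac{2}{37848} = \frac{35147}{- \frac{1}{4} + \frac{-2 - 11}{8}} - \frac{1}{18924} = \frac{35147}{- \frac{1}{4} + \frac{1}{8} \left(-13\right)} - \frac{1}{18924} = \frac{35147}{- \frac{1}{4} - \frac{13}{8}} - \frac{1}{18924} = \frac{35147}{- \frac{15}{8}} - \frac{1}{18924} = 35147 \left(- \frac{8}{15}\right) - \frac{1}{18924} = - \frac{281176}{15} - \frac{1}{18924} = - \frac{1773658213}{94620}$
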